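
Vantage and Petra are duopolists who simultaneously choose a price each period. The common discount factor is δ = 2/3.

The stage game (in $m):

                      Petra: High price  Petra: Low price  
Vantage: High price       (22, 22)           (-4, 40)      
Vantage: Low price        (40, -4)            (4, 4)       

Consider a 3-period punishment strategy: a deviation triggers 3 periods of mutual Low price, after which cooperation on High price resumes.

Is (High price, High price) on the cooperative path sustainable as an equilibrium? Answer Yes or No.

IC: δ+…+δ^3 ≥ (40−22)/(22−4) = 1.
At δ = 2/3: partial sum = 1.4074 ≥ 1.0000. Cooperation sustainable.

Yes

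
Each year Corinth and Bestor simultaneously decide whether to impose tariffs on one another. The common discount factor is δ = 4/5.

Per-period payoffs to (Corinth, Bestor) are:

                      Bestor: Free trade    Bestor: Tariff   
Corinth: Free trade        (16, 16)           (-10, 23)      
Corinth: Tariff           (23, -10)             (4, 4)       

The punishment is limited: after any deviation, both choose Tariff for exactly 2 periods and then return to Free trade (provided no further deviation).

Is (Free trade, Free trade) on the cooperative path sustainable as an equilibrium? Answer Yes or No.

Yes

A one-shot deviation gives 23 now, then 4 for 2 periods, then back to 16.
Gain from deviating: (23−16) today; loss: (16−4) in each of the next 2 periods.
No-deviation condition: (16−4)(δ+…+δ^2) ≥ 23−16, i.e. δ+…+δ^2 ≥ 7/12.
At δ = 4/5: δ+…+δ^2 = 1.4400 ≥ 0.5833.
So cooperation is sustainable.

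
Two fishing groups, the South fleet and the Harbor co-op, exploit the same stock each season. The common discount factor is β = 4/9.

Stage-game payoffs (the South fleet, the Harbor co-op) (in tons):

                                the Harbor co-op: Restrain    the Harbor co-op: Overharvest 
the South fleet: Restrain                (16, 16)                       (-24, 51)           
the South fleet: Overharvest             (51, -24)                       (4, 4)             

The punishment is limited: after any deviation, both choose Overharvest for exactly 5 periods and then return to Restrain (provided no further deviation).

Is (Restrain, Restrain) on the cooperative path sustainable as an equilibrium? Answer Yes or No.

No

Comparing payoff streams over the 6 periods until play realigns: cooperate → 16(1+β+…+β^5); deviate → 51 + 4(β+…+β^5).
Cooperation is sustained iff (16−4)(β+…+β^5) ≥ 51−16.
β+…+β^5 = 4/9·(1−(4/9)^5)/(1−4/9) = 0.7861, and (51−16)/(16−4) = 2.9167.
0.7861 < 2.9167, so cooperation is not sustainable.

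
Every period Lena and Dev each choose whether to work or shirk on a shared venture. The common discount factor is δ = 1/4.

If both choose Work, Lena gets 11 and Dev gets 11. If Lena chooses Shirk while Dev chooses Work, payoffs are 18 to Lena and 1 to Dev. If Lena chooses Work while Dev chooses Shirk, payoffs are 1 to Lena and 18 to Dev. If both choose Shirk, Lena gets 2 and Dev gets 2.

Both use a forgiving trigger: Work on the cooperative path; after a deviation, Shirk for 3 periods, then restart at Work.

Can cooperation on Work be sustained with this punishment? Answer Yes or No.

No

A one-shot deviation gives 18 now, then 2 for 3 periods, then back to 11.
Gain from deviating: (18−11) today; loss: (11−2) in each of the next 3 periods.
No-deviation condition: (11−2)(δ+…+δ^3) ≥ 18−11, i.e. δ+…+δ^3 ≥ 7/9.
At δ = 1/4: δ+…+δ^3 = 0.3281 < 0.7778.
So cooperation is not sustainable.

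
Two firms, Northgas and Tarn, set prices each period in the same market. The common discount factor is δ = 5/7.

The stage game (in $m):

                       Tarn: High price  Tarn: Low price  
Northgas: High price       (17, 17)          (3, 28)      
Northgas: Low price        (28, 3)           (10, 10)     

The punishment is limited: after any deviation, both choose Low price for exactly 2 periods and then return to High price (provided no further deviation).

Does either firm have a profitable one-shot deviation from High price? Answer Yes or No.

IC: δ+…+δ^2 ≥ (28−17)/(17−10) = 11/7.
At δ = 5/7: partial sum = 1.2245 < 1.5714. Cooperation not sustainable.

Yes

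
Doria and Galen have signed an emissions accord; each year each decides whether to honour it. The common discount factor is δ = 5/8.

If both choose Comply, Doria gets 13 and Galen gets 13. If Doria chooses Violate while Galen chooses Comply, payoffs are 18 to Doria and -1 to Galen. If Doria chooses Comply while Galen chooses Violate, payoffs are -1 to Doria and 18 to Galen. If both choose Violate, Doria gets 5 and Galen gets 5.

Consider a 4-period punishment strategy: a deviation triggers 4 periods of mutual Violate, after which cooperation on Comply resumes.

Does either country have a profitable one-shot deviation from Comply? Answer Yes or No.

No

A one-shot deviation gives 18 now, then 5 for 4 periods, then back to 13.
Gain from deviating: (18−13) today; loss: (13−5) in each of the next 4 periods.
No-deviation condition: (13−5)(δ+…+δ^4) ≥ 18−13, i.e. δ+…+δ^4 ≥ 5/8.
At δ = 5/8: δ+…+δ^4 = 1.4124 ≥ 0.6250.
So cooperation is sustainable.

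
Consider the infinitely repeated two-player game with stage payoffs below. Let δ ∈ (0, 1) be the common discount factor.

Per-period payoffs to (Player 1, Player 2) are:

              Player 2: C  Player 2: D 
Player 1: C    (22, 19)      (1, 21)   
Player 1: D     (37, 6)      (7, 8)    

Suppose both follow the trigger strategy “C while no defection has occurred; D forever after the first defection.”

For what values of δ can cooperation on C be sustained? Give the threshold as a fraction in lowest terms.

Player 1's threshold: (37−22)/(37−7) = 1/2.
Player 2's threshold: (21−19)/(21−8) = 2/13.
1/2 > 2/13, so Player 1 binds and δ* = 1/2.

1/2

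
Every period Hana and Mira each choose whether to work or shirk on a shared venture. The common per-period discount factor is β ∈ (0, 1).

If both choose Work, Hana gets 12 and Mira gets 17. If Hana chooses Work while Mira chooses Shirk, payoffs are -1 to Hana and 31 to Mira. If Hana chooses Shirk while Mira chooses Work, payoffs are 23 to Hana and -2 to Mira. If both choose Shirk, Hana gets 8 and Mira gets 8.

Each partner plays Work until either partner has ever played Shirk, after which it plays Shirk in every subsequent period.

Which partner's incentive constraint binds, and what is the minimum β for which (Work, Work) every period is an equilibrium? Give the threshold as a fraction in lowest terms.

Hana: cooperation gives 12 each period; deviation gives 23 once then 8 forever.
  12/(1−β) ≥ 23 + 8β/(1−β) ⇒ β ≥ 11/15.
Mira: cooperation gives 17 each period; deviation gives 31 once then 8 forever.
  β ≥ 14/23.
Both must hold, so the binding constraint is Hana's: β ≥ 11/15.

Hana; β ≥ 11/15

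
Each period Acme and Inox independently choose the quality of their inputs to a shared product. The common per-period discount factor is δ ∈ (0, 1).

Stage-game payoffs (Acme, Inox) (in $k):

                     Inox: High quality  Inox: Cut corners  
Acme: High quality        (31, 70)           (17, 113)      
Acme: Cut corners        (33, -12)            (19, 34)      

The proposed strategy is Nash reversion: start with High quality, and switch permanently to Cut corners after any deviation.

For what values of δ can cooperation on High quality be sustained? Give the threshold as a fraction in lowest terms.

Acme: cooperation gives 31 each period; deviation gives 33 once then 19 forever.
  31/(1−δ) ≥ 33 + 19δ/(1−δ) ⇒ δ ≥ 2/14 = 1/7.
Inox: cooperation gives 70 each period; deviation gives 113 once then 34 forever.
  δ ≥ 43/79.
Both must hold, so the binding constraint is Inox's: δ ≥ 43/79.

43/79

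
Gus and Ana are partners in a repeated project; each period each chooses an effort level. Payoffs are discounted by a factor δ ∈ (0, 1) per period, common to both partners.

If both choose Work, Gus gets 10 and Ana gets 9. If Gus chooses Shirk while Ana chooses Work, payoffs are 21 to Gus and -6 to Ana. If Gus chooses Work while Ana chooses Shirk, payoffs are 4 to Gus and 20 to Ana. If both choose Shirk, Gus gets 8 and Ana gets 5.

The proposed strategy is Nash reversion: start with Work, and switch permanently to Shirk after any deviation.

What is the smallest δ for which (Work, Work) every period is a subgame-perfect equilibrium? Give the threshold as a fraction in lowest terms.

11/13

Gus's threshold: (21−10)/(21−8) = 11/13.
Ana's threshold: (20−9)/(20−5) = 11/15.
11/13 > 11/15, so Gus binds and δ* = 11/13.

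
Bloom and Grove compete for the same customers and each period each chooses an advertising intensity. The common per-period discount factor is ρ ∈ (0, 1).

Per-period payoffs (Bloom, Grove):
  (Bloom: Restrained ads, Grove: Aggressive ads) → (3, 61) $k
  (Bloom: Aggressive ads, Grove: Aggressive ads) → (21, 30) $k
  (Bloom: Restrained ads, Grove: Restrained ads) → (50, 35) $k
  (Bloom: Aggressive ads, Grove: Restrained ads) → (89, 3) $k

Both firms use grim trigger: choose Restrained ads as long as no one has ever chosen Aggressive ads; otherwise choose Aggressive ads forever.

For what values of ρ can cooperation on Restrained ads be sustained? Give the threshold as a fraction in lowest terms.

Bloom's threshold: (89−50)/(89−21) = 39/68.
Grove's threshold: (61−35)/(61−30) = 26/31.
39/68 < 26/31, so Grove binds and ρ* = 26/31.

26/31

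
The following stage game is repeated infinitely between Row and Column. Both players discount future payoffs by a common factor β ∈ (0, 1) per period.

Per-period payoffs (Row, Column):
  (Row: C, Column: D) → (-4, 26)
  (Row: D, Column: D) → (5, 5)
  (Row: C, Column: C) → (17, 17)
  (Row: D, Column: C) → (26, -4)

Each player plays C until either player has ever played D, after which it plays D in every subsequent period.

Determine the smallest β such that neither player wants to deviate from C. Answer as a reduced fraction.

One-period gain from deviating is 26 − 17 = 9. The loss is 17 − 5 = 12 in every subsequent period, with present value 12·β/(1−β).
Deviation is unprofitable when 12·β/(1−β) ≥ 9, i.e. β/(1−β) ≥ 3/4.
Equivalently β ≥ 9/(9+12) = 3/7.

3/7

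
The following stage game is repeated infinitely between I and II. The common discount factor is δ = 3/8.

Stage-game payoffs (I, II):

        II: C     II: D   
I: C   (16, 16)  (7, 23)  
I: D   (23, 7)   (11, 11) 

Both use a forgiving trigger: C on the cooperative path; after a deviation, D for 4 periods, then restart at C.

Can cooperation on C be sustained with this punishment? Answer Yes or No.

Comparing payoff streams over the 5 periods until play realigns: cooperate → 16(1+δ+…+δ^4); deviate → 23 + 11(δ+…+δ^4).
Cooperation is sustained iff (16−11)(δ+…+δ^4) ≥ 23−16.
δ+…+δ^4 = 3/8·(1−(3/8)^4)/(1−3/8) = 0.5881, and (23−16)/(16−11) = 1.4000.
0.5881 < 1.4000, so cooperation is not sustainable.

No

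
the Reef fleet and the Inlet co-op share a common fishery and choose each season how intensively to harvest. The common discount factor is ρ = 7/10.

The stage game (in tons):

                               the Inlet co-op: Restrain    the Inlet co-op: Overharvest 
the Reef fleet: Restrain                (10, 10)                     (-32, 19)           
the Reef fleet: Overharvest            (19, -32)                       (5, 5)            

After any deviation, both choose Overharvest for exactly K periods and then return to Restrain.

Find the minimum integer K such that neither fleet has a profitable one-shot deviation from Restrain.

IC: ρ(1−ρ^K)/(1−ρ) ≥ (19−10)/(10−5) = 9/5.
With ρ = 7/10: need 1 − ρ^K ≥ 9/5·(1−7/10)/(7/10), i.e. ρ^K ≤ 0.2286.
Since (7/10)^4 = 0.2401 and (7/10)^5 = 0.1681, the smallest such K is 5.

5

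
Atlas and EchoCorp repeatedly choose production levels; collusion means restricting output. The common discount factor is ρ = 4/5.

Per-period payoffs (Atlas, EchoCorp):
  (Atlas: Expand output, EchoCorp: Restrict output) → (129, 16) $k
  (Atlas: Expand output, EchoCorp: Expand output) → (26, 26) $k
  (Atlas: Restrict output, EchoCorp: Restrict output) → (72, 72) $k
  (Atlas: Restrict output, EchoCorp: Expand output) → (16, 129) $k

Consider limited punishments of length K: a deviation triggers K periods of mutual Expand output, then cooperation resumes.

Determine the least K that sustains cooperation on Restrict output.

2

IC: ρ(1−ρ^K)/(1−ρ) ≥ (129−72)/(72−26) = 57/46.
With ρ = 4/5: need 1 − ρ^K ≥ 57/46·(1−4/5)/(4/5), i.e. ρ^K ≤ 0.6902.
Since (4/5)^1 = 0.8000 and (4/5)^2 = 0.6400, the smallest such K is 2.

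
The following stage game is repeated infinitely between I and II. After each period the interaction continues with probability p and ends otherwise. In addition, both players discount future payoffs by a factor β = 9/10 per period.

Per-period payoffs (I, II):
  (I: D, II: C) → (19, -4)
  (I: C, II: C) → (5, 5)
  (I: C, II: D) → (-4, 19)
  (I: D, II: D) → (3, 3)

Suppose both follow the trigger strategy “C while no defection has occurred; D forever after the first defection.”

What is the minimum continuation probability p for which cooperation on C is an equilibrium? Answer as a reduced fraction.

35/36

Expected continuation weight on next period's payoff is β·p = 9/10·p, which plays the role of the discount factor.
Cooperation requires 9/10·p ≥ (19−5)/(19−3) = 7/8, hence p ≥ 35/36.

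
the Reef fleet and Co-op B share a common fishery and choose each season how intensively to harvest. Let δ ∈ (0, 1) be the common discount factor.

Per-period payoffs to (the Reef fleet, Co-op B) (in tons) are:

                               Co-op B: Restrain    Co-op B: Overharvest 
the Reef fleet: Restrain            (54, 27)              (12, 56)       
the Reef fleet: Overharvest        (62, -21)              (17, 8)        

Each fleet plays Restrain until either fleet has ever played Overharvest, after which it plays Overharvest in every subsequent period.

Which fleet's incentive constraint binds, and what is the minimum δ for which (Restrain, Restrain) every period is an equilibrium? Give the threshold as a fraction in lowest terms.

Co-op B; δ ≥ 29/48

the Reef fleet: cooperation gives 54 each period; deviation gives 62 once then 17 forever.
  54/(1−δ) ≥ 62 + 17δ/(1−δ) ⇒ δ ≥ 8/45.
Co-op B: cooperation gives 27 each period; deviation gives 56 once then 8 forever.
  δ ≥ 29/48.
Both must hold, so the binding constraint is Co-op B's: δ ≥ 29/48.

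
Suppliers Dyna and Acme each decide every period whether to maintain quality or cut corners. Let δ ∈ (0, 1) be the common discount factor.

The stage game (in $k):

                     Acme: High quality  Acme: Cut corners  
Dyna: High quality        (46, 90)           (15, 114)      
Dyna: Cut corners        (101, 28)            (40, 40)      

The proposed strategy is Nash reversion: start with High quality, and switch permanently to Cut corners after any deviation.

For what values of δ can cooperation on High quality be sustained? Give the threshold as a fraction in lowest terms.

For Dyna: deviation gain 101−46 = 55, per-period punishment loss 46−40 = 6. IC gives δ ≥ 55/61.
For Acme: gain 24, loss 50 per period, so δ ≥ 24/74 = 12/37.
The tighter constraint is Dyna's, so cooperation needs δ ≥ 55/61.

55/61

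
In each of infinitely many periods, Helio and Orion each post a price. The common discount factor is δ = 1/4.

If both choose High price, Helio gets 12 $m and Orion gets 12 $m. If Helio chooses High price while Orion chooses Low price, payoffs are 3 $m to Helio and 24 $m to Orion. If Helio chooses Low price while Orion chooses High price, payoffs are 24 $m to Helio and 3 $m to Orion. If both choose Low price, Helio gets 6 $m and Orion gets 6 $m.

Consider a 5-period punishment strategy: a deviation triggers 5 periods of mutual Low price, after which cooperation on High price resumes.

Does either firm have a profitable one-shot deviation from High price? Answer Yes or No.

Yes

Comparing payoff streams over the 6 periods until play realigns: cooperate → 12(1+δ+…+δ^5); deviate → 24 + 6(δ+…+δ^5).
Cooperation is sustained iff (12−6)(δ+…+δ^5) ≥ 24−12.
δ+…+δ^5 = 1/4·(1−(1/4)^5)/(1−1/4) = 0.3330, and (24−12)/(12−6) = 2.0000.
0.3330 < 2.0000, so cooperation is not sustainable.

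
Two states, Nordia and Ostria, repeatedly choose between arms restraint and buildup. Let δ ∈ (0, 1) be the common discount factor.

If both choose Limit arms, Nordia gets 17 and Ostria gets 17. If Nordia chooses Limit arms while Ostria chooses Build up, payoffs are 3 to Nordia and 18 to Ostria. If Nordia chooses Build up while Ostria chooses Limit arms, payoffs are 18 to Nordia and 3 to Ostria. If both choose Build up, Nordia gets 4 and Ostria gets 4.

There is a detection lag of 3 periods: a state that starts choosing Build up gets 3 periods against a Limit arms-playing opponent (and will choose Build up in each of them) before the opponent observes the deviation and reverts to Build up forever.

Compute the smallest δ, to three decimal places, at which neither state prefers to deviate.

A deviator earns 18 for 3 periods, then 4 forever; cooperating earns 17 forever. Multiplying the IC by (1−δ):
17 ≥ 18(1−δ^3) + 4δ^3, so 14·δ^3 ≥ 1 and δ^3 ≥ 1/14.
δ ≥ (1/14)^(1/3) ≈ 0.415.

0.415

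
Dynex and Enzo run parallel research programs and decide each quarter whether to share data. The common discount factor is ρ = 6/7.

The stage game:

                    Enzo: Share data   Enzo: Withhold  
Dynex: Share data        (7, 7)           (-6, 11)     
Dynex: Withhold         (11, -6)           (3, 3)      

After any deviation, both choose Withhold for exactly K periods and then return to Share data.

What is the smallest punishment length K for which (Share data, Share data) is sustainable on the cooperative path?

2

No profitable deviation requires (7−3)(ρ+…+ρ^K) ≥ 11−7, i.e. ρ+…+ρ^K ≥ 1 ≈ 1.0000.
With ρ = 6/7, the partial sums are K=1: 0.8571, K=2: 1.5918.
K = 2 is the first length at which the sum reaches 1.0000.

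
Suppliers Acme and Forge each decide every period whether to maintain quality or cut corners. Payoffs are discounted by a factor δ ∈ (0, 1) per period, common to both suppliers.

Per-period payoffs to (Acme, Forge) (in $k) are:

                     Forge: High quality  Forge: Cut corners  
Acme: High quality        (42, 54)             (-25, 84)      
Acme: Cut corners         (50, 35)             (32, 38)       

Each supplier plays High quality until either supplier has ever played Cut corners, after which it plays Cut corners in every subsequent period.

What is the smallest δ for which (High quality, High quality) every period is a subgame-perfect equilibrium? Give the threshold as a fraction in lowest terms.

15/23

Acme's threshold: (50−42)/(50−32) = 4/9.
Forge's threshold: (84−54)/(84−38) = 15/23.
4/9 < 15/23, so Forge binds and δ* = 15/23.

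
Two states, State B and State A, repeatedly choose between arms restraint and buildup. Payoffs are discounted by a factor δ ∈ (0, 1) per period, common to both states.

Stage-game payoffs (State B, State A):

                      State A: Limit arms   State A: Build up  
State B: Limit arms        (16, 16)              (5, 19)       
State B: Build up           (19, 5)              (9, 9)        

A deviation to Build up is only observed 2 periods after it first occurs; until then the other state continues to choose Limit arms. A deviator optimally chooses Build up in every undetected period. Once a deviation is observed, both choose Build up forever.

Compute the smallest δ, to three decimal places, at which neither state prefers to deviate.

0.548

A deviator earns 19 for 2 periods, then 9 forever; cooperating earns 16 forever. Multiplying the IC by (1−δ):
16 ≥ 19(1−δ^2) + 9δ^2, so 10·δ^2 ≥ 3 and δ^2 ≥ 3/10.
δ ≥ (3/10)^(1/2) ≈ 0.548.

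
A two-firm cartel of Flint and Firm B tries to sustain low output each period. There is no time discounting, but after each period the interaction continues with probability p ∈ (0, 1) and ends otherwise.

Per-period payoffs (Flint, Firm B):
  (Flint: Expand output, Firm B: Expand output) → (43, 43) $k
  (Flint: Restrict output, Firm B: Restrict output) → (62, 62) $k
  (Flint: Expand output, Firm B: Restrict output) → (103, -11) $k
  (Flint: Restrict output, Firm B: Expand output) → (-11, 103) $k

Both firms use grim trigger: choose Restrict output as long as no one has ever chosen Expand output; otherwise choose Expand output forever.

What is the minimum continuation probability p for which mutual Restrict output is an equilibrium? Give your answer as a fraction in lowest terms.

With no time discounting, the continuation probability p plays the role of the discount factor.
Grim-trigger IC: 62/(1−p) ≥ 103 + 43p/(1−p) ⇒ p ≥ (103−62)/(103−43) = 41/60.

41/60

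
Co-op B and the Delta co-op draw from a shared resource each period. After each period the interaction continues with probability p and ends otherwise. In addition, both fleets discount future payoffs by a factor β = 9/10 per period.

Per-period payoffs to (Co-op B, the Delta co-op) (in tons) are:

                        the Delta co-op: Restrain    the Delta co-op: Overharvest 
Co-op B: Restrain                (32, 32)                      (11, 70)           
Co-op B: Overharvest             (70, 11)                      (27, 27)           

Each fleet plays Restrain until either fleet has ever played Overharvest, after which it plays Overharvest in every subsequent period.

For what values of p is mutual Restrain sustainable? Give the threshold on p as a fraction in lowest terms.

380/387

Expected continuation weight on next period's payoff is β·p = 9/10·p, which plays the role of the discount factor.
Cooperation requires 9/10·p ≥ (70−32)/(70−27) = 38/43, hence p ≥ 380/387.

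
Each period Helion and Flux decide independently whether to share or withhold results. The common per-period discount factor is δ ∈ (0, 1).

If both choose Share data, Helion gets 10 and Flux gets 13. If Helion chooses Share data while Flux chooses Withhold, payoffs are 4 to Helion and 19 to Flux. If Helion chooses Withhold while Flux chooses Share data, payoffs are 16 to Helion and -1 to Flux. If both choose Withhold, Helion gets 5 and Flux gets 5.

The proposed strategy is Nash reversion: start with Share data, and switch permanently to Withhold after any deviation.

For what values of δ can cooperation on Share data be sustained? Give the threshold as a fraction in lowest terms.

Helion: cooperation gives 10 each period; deviation gives 16 once then 5 forever.
  10/(1−δ) ≥ 16 + 5δ/(1−δ) ⇒ δ ≥ 6/11.
Flux: cooperation gives 13 each period; deviation gives 19 once then 5 forever.
  δ ≥ 6/14 = 3/7.
Both must hold, so the binding constraint is Helion's: δ ≥ 6/11.

6/11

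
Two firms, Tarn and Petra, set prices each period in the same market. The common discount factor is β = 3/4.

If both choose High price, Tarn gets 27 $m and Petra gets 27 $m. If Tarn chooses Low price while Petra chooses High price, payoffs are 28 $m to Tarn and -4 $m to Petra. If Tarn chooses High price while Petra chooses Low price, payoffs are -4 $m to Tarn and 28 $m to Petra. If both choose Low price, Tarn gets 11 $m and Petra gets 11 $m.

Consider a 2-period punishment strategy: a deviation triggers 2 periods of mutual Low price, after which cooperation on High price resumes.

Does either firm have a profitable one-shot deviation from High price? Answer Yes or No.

IC: β+…+β^2 ≥ (28−27)/(27−11) = 1/16.
At β = 3/4: partial sum = 1.3125 ≥ 0.0625. Cooperation sustainable.

No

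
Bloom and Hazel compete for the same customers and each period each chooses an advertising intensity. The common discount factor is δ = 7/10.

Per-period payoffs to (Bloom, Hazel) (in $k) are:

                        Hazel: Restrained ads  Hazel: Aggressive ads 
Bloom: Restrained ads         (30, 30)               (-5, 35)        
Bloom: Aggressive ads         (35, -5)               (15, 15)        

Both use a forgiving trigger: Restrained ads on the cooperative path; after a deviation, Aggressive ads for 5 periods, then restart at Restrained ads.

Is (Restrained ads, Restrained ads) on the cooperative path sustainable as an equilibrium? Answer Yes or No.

A one-shot deviation gives 35 now, then 15 for 5 periods, then back to 30.
Gain from deviating: (35−30) today; loss: (30−15) in each of the next 5 periods.
No-deviation condition: (30−15)(δ+…+δ^5) ≥ 35−30, i.e. δ+…+δ^5 ≥ 1/3.
At δ = 7/10: δ+…+δ^5 = 1.9412 ≥ 0.3333.
So cooperation is sustainable.

Yes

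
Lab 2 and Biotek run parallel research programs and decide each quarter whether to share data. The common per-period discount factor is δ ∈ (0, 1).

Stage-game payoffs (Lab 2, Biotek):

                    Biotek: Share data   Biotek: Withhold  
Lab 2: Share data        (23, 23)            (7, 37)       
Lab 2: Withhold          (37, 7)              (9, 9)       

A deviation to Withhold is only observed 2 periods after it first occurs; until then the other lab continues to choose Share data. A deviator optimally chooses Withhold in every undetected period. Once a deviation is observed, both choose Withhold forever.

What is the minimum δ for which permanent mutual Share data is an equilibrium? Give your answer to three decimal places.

0.707

The best deviation is to choose Withhold for all 2 undetected periods, earning 37 each, then 9 forever once detected.
Deviation value: 37(1−δ^2)/(1−δ) + 9δ^2/(1−δ); cooperation value: 23/(1−δ).
IC: 23 ≥ 37(1−δ^2) + 9δ^2 = 37 − 28δ^2.
So δ^2 ≥ 14/28 = 1/2, giving δ ≥ (1/2)^(1/2) ≈ 0.707.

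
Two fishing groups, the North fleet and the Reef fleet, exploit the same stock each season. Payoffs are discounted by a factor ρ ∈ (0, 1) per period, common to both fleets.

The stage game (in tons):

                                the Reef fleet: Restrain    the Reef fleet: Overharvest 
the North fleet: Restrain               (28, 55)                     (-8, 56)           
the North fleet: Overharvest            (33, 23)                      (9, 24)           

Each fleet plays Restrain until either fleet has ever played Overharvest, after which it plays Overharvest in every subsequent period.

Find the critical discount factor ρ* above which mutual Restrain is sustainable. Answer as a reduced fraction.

the North fleet: cooperation gives 28 each period; deviation gives 33 once then 9 forever.
  28/(1−ρ) ≥ 33 + 9ρ/(1−ρ) ⇒ ρ ≥ 5/24.
the Reef fleet: cooperation gives 55 each period; deviation gives 56 once then 24 forever.
  ρ ≥ 1/32.
Both must hold, so the binding constraint is the North fleet's: ρ ≥ 5/24.

5/24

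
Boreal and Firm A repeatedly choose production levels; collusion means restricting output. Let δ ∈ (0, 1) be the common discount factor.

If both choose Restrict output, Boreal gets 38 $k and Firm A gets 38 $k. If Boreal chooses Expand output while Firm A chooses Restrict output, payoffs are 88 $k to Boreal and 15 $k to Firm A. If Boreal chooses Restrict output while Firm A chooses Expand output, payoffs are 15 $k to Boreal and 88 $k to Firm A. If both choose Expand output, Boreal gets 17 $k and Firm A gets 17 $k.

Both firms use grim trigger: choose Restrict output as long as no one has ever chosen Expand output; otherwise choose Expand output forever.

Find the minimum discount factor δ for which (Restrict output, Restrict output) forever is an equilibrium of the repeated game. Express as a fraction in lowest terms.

50/71

Under grim trigger the critical discount factor is (T−C)/(T−P) with T = 88, C = 38, P = 17.
δ* = (88−38)/(88−17) = 50/71.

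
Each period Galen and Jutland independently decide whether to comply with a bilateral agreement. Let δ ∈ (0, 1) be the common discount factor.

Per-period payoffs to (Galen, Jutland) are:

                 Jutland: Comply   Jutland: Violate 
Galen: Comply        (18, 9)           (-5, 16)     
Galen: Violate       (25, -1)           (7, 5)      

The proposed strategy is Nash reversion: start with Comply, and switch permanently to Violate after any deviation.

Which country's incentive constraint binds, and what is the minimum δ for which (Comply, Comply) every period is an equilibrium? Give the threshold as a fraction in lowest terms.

Galen's threshold: (25−18)/(25−7) = 7/18.
Jutland's threshold: (16−9)/(16−5) = 7/11.
7/18 < 7/11, so Jutland binds and δ* = 7/11.

Jutland; δ ≥ 7/11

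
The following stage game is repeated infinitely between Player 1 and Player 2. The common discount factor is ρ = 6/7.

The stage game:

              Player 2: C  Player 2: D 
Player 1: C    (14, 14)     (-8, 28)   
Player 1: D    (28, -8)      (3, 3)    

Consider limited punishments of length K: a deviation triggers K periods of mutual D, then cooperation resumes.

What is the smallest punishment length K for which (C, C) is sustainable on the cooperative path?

2

Need Σ_{k=1}^{K} ρ^k ≥ (28−14)/(14−3) = 1.2727 at ρ = 6/7.
At K = 1 the sum is 0.8571 < 1.2727; at K = 2 it is 1.5918 ≥ 1.2727.
So the minimum punishment length is K = 2.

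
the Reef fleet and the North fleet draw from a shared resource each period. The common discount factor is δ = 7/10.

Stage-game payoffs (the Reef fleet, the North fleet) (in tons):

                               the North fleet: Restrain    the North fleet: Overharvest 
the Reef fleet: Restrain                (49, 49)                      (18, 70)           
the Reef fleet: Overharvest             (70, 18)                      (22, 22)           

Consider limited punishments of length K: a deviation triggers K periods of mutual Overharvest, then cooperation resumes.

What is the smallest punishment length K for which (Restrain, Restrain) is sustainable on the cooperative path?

IC: δ(1−δ^K)/(1−δ) ≥ (70−49)/(49−22) = 7/9.
With δ = 7/10: need 1 − δ^K ≥ 7/9·(1−7/10)/(7/10), i.e. δ^K ≤ 0.6667.
Since (7/10)^1 = 0.7000 and (7/10)^2 = 0.4900, the smallest such K is 2.

2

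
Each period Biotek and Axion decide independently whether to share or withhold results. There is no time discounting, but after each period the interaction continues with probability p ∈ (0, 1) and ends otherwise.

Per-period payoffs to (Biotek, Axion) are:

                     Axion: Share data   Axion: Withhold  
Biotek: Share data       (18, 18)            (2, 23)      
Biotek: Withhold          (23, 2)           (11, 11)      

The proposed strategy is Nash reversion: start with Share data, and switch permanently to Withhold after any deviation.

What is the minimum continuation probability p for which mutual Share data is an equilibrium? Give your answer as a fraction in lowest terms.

5/12

Expected cooperation value is 18 + p·18 + p²·18 + … = 18/(1−p); deviation gives 23 + p·11/(1−p).
18 ≥ 23(1−p) + 11p ⇒ 12p ≥ 5 ⇒ p ≥ 5/12.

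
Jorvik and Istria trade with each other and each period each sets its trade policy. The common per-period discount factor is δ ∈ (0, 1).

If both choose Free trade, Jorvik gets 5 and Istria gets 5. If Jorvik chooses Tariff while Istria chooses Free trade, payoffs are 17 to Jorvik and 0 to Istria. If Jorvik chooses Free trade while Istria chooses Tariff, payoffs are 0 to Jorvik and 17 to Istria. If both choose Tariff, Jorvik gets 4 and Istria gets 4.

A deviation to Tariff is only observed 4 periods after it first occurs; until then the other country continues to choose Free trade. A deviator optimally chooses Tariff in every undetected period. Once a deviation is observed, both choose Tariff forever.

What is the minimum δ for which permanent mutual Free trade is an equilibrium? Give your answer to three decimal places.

0.980

A deviator earns 17 for 4 periods, then 4 forever; cooperating earns 5 forever. Multiplying the IC by (1−δ):
5 ≥ 17(1−δ^4) + 4δ^4, so 13·δ^4 ≥ 12 and δ^4 ≥ 12/13.
δ ≥ (12/13)^(1/4) ≈ 0.980.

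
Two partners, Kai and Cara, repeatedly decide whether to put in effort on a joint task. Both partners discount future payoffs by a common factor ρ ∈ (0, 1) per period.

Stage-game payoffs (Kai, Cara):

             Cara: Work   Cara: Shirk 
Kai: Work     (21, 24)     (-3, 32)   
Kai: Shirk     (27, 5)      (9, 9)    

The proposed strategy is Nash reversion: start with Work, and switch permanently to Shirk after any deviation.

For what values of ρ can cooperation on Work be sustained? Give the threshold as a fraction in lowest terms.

For Kai: deviation gain 27−21 = 6, per-period punishment loss 21−9 = 12. IC gives ρ ≥ 6/18 = 1/3.
For Cara: gain 8, loss 15 per period, so ρ ≥ 8/23.
The tighter constraint is Cara's, so cooperation needs ρ ≥ 8/23.

8/23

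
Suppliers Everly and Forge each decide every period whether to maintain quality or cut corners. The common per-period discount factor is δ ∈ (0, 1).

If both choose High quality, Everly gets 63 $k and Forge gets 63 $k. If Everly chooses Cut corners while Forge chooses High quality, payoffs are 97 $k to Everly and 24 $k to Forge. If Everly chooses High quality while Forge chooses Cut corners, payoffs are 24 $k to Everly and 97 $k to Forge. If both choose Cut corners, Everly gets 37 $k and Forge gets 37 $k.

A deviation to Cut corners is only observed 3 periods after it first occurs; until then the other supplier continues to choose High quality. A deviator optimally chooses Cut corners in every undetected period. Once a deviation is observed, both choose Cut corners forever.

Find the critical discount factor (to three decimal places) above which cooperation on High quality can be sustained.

Deviating for the 3 undetected periods gains 97−63 = 34 per period over cooperation, then loses 63−37 = 26 per period forever once punishment starts.
Gain: 34(1 + δ + … + δ^2); loss: 26·δ^3/(1−δ).
No profitable deviation ⇔ 34(1−δ^3) ≤ 26·δ^3, i.e. δ^3 ≥ 34/(34+26) = 17/30.
Hence δ ≥ (17/30)^(1/3) ≈ 0.828.

0.828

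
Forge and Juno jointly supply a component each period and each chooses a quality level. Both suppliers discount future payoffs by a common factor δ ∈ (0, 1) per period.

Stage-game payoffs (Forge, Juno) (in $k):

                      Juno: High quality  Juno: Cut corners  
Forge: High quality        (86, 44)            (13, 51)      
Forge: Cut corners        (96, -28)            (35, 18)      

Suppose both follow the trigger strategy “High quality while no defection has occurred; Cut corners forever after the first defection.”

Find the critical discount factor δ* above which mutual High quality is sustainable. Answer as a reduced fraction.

7/33

For Forge: deviation gain 96−86 = 10, per-period punishment loss 86−35 = 51. IC gives δ ≥ 10/61.
For Juno: gain 7, loss 26 per period, so δ ≥ 7/33.
The tighter constraint is Juno's, so cooperation needs δ ≥ 7/33.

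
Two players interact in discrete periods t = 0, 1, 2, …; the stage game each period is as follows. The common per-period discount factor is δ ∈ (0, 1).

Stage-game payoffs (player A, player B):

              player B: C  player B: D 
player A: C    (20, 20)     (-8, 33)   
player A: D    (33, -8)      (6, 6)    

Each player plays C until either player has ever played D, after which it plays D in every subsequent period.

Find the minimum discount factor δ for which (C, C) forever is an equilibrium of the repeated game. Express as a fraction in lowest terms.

13/27

Under grim trigger the critical discount factor is (T−C)/(T−P) with T = 33, C = 20, P = 6.
δ* = (33−20)/(33−6) = 13/27.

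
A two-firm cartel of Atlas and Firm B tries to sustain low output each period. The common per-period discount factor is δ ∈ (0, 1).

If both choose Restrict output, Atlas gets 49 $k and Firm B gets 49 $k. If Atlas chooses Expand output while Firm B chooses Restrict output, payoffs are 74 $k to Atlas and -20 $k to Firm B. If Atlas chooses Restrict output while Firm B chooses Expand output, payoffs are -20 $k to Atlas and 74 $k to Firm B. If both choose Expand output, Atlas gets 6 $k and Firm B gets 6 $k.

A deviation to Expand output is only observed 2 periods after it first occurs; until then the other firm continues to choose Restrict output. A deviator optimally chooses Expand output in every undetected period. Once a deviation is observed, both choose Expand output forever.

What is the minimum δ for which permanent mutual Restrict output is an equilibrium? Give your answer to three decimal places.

Deviating for the 2 undetected periods gains 74−49 = 25 per period over cooperation, then loses 49−6 = 43 per period forever once punishment starts.
Gain: 25(1 + δ + … + δ^1); loss: 43·δ^2/(1−δ).
No profitable deviation ⇔ 25(1−δ^2) ≤ 43·δ^2, i.e. δ^2 ≥ 25/(25+43) = 25/68.
Hence δ ≥ (25/68)^(1/2) ≈ 0.606.

0.606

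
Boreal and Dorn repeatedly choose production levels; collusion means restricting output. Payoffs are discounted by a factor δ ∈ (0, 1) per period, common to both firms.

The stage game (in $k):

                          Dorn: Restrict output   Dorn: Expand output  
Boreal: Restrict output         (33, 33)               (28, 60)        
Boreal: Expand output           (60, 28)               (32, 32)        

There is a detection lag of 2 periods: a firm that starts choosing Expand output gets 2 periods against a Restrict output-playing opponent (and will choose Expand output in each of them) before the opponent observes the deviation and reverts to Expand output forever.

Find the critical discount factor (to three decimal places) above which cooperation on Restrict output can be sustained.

0.982

The best deviation is to choose Expand output for all 2 undetected periods, earning 60 each, then 32 forever once detected.
Deviation value: 60(1−δ^2)/(1−δ) + 32δ^2/(1−δ); cooperation value: 33/(1−δ).
IC: 33 ≥ 60(1−δ^2) + 32δ^2 = 60 − 28δ^2.
So δ^2 ≥ 27/28, giving δ ≥ (27/28)^(1/2) ≈ 0.982.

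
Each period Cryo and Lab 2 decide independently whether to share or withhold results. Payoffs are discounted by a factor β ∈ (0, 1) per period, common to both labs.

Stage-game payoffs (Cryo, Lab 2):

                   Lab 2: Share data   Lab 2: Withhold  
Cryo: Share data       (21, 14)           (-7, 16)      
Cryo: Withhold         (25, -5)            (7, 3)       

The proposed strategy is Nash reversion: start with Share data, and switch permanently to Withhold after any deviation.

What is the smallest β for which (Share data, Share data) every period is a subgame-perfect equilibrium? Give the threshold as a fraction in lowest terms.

Cryo: cooperation gives 21 each period; deviation gives 25 once then 7 forever.
  21/(1−β) ≥ 25 + 7β/(1−β) ⇒ β ≥ 4/18 = 2/9.
Lab 2: cooperation gives 14 each period; deviation gives 16 once then 3 forever.
  β ≥ 2/13.
Both must hold, so the binding constraint is Cryo's: β ≥ 2/9.

2/9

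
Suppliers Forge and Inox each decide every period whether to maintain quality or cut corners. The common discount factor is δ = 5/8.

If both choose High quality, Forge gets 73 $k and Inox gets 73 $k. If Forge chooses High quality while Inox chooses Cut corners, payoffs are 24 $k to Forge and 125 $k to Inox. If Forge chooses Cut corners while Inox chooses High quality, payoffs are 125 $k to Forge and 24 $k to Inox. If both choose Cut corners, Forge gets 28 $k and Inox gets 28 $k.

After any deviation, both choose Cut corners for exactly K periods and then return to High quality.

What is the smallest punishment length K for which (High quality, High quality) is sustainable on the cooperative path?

3

No profitable deviation requires (73−28)(δ+…+δ^K) ≥ 125−73, i.e. δ+…+δ^K ≥ 52/45 ≈ 1.1556.
With δ = 5/8, the partial sums are K=1: 0.6250, K=2: 1.0156, K=3: 1.2598.
K = 3 is the first length at which the sum reaches 1.1556.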